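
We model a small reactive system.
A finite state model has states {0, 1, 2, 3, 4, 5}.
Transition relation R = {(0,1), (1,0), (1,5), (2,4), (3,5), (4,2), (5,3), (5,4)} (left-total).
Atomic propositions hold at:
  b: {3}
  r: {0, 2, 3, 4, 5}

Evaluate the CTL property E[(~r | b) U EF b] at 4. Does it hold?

No

Sat(~r) = {1}
Sat(~r | b) = {1, 3}
EF b: least fixpoint, start Z0 = {3}, add states with some successor in Z. Z1 = {3, 5}; Z2 = {1, 3, 5}; Z3 = {0, 1, 3, 5}; fixed.
Sat(EF b) = {0, 1, 3, 5}
E[(~r | b) U EF b]: least fixpoint, start Z0 = Sat(EF b) = {0, 1, 3, 5}, add states in Sat(~r | b) with some successor in Z. Already a fixed point.
Sat(E[(~r | b) U EF b]) = {0, 1, 3, 5}
4 ∉ Sat(E[(~r | b) U EF b]) = {0, 1, 3, 5}, so the formula does not hold at 4.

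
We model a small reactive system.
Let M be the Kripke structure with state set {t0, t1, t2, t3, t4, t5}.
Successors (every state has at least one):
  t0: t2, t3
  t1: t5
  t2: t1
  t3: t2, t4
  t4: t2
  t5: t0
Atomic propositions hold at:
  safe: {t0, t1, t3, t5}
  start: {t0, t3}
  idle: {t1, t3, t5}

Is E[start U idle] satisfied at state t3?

Yes

E[start U idle]: least fixpoint, start Z0 = Sat(idle) = {t1, t3, t5}, add states in Sat(start) with some successor in Z. Z1 = {t0, t1, t3, t5}; fixed.
Sat(E[start U idle]) = {t0, t1, t3, t5}
t3 ∈ Sat(E[start U idle]) = {t0, t1, t3, t5}, so the formula holds at t3.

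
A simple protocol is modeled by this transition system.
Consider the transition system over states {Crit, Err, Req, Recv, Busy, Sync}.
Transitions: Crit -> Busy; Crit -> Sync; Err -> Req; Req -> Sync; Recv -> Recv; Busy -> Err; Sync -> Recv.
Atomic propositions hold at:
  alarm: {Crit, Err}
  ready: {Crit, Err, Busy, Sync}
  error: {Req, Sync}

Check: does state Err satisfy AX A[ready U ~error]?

Sat(~error) = {Crit, Err, Recv, Busy}
A[ready U ~error]: least fixpoint, start Z0 = Sat(~error) = {Crit, Err, Recv, Busy}, add states in Sat(ready) with every successor in Z. Z1 = {Crit, Err, Recv, Busy, Sync}; fixed.
Sat(A[ready U ~error]) = {Crit, Err, Recv, Busy, Sync}
Sat(AX A[ready U ~error]) = {s : every successor in {Crit, Err, Recv, Busy, Sync}} = {Crit, Req, Recv, Busy, Sync}
Err ∉ Sat(AX A[ready U ~error]) = {Crit, Req, Recv, Busy, Sync}, so the formula does not hold at Err.

No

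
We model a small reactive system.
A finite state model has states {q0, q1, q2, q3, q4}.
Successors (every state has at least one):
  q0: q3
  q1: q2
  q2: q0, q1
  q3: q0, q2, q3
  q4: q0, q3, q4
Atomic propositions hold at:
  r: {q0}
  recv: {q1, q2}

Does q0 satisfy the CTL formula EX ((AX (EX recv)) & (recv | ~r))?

No

Sat(EX recv) = {s : some successor in {q1, q2}} = {q1, q2, q3}
Sat(AX (EX recv)) = {s : every successor in {q1, q2, q3}} = {q0, q1}
Sat(~r) = {q1, q2, q3, q4}
Sat(recv | ~r) = {q1, q2, q3, q4}
Sat((AX (EX recv)) & (recv | ~r)) = {q1}
Sat(EX ((AX (EX recv)) & (recv | ~r))) = {s : some successor in {q1}} = {q2}
q0 ∉ Sat(EX ((AX (EX recv)) & (recv | ~r))) = {q2}, so the formula does not hold at q0.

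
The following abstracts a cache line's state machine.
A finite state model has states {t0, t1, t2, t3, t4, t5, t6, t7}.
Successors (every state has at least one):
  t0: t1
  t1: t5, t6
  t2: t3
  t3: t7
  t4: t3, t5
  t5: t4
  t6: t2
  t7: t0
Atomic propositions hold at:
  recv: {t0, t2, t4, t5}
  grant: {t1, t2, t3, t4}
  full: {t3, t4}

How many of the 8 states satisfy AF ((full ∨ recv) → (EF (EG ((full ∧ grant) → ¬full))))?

Sat(full ∨ recv) = {t0, t2, t3, t4, t5}
Sat(full ∧ grant) = {t3, t4}
Sat(¬full) = {t0, t1, t2, t5, t6, t7}
Sat((full ∧ grant) → ¬full) = {t0, t1, t2, t5, t6, t7}
EG ((full ∧ grant) → ¬full): greatest fixpoint, start Z0 = {t0, t1, t2, t5, t6, t7}, keep only states in Sat with some successor in Z. Z1 = {t0, t1, t6, t7}; Z2 = {t0, t1, t7}; Z3 = {t0, t7}; Z4 = {t7}; Z5 = ∅; fixed.
Sat(EG ((full ∧ grant) → ¬full)) = ∅
EF (EG ((full ∧ grant) → ¬full)): least fixpoint, start Z0 = ∅, add states with some successor in Z. Already a fixed point.
Sat(EF (EG ((full ∧ grant) → ¬full))) = ∅
Sat((full ∨ recv) → (EF (EG ((full ∧ grant) → ¬full)))) = {t1, t6, t7}
AF ((full ∨ recv) → (EF (EG ((full ∧ grant) → ¬full)))): least fixpoint, start Z0 = {t1, t6, t7}, add states with every successor in Z. Z1 = {t0, t1, t3, t6, t7}; Z2 = {t0, t1, t2, t3, t6, t7}; fixed.
Sat(AF ((full ∨ recv) → (EF (EG ((full ∧ grant) → ¬full))))) = {t0, t1, t2, t3, t6, t7}
|Sat(AF ((full ∨ recv) → (EF (EG ((full ∧ grant) → ¬full)))))| = |{t0, t1, t2, t3, t6, t7}| = 6.

6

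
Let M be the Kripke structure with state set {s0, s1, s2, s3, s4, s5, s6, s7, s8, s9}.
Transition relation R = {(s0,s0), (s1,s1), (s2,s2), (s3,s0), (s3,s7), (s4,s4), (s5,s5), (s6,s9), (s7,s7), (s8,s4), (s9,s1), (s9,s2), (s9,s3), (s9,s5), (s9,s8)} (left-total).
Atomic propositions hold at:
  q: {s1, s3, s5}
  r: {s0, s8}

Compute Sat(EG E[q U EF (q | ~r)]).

{s1, s2, s3, s4, s5, s6, s7, s8, s9}

Sat(~r) = {s1, s2, s3, s4, s5, s6, s7, s9}
Sat(q | ~r) = {s1, s2, s3, s4, s5, s6, s7, s9}
EF (q | ~r): least fixpoint, start Z0 = {s1, s2, s3, s4, s5, s6, s7, s9}, add states with some successor in Z. Z1 = {s1, s2, s3, s4, s5, s6, s7, s8, s9}; fixed.
Sat(EF (q | ~r)) = {s1, s2, s3, s4, s5, s6, s7, s8, s9}
E[q U EF (q | ~r)]: least fixpoint, start Z0 = Sat(EF (q | ~r)) = {s1, s2, s3, s4, s5, s6, s7, s8, s9}, add states in Sat(q) with some successor in Z. Already a fixed point.
Sat(E[q U EF (q | ~r)]) = {s1, s2, s3, s4, s5, s6, s7, s8, s9}
EG E[q U EF (q | ~r)]: greatest fixpoint, start Z0 = {s1, s2, s3, s4, s5, s6, s7, s8, s9}, keep only states in Sat with some successor in Z. Already a fixed point.
Sat(EG E[q U EF (q | ~r)]) = {s1, s2, s3, s4, s5, s6, s7, s8, s9}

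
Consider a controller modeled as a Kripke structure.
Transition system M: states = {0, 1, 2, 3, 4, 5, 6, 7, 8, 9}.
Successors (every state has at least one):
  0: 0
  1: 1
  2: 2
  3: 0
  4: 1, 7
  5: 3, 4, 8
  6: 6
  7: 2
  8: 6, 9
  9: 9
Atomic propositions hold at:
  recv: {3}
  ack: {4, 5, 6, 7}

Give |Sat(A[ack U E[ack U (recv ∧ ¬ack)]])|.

2

Sat(¬ack) = {0, 1, 2, 3, 8, 9}
Sat(recv ∧ ¬ack) = {3}
E[ack U (recv ∧ ¬ack)]: least fixpoint, start Z0 = Sat((recv ∧ ¬ack)) = {3}, add states in Sat(ack) with some successor in Z. Z1 = {3, 5}; fixed.
Sat(E[ack U (recv ∧ ¬ack)]) = {3, 5}
A[ack U E[ack U (recv ∧ ¬ack)]]: least fixpoint, start Z0 = Sat(E[ack U (recv ∧ ¬ack)]) = {3, 5}, add states in Sat(ack) with every successor in Z. Already a fixed point.
Sat(A[ack U E[ack U (recv ∧ ¬ack)]]) = {3, 5}
|Sat(A[ack U E[ack U (recv ∧ ¬ack)]])| = |{3, 5}| = 2.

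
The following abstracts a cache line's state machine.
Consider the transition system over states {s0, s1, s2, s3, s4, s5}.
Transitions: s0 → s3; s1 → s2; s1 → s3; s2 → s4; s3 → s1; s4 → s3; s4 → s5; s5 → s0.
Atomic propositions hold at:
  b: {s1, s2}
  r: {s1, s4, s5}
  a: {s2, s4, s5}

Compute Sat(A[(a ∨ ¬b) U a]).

Sat(¬b) = {s0, s3, s4, s5}
Sat(a ∨ ¬b) = {s0, s2, s3, s4, s5}
A[(a ∨ ¬b) U a]: least fixpoint, start Z0 = Sat(a) = {s2, s4, s5}, add states in Sat(a ∨ ¬b) with every successor in Z. Already a fixed point.
Sat(A[(a ∨ ¬b) U a]) = {s2, s4, s5}

{s2, s4, s5}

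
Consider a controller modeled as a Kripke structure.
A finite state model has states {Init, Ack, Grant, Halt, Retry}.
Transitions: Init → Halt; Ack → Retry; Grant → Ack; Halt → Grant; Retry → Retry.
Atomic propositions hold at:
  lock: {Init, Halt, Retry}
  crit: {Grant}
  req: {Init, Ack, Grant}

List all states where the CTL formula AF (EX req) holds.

Sat(EX req) = {s : some successor in {Init, Ack, Grant}} = {Grant, Halt}
AF (EX req): least fixpoint, start Z0 = {Grant, Halt}, add states with every successor in Z. Z1 = {Init, Grant, Halt}; fixed.
Sat(AF (EX req)) = {Init, Grant, Halt}

{Init, Grant, Halt}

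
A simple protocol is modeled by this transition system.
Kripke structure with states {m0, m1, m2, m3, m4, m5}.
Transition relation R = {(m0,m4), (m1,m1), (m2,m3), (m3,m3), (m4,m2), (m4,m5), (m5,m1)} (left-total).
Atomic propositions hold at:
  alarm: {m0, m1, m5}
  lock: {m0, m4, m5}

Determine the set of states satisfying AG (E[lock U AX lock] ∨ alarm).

{m1, m5}

Sat(AX lock) = {s : every successor in {m0, m4, m5}} = {m0}
E[lock U AX lock]: least fixpoint, start Z0 = Sat(AX lock) = {m0}, add states in Sat(lock) with some successor in Z. Already a fixed point.
Sat(E[lock U AX lock]) = {m0}
Sat(E[lock U AX lock] ∨ alarm) = {m0, m1, m5}
AG (E[lock U AX lock] ∨ alarm): greatest fixpoint, start Z0 = {m0, m1, m5}, keep only states in Sat with every successor in Z. Z1 = {m1, m5}; fixed.
Sat(AG (E[lock U AX lock] ∨ alarm)) = {m1, m5}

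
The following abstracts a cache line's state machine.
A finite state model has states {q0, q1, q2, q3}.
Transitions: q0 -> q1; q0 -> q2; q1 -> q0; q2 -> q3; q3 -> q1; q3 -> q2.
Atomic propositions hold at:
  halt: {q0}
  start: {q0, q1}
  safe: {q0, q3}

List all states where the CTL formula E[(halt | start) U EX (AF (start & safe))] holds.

{q0, q1, q3}

Sat(halt | start) = {q0, q1}
Sat(start & safe) = {q0}
AF (start & safe): least fixpoint, start Z0 = {q0}, add states with every successor in Z. Z1 = {q0, q1}; fixed.
Sat(AF (start & safe)) = {q0, q1}
Sat(EX (AF (start & safe))) = {s : some successor in {q0, q1}} = {q0, q1, q3}
E[(halt | start) U EX (AF (start & safe))]: least fixpoint, start Z0 = Sat(EX (AF (start & safe))) = {q0, q1, q3}, add states in Sat(halt | start) with some successor in Z. Already a fixed point.
Sat(E[(halt | start) U EX (AF (start & safe))]) = {q0, q1, q3}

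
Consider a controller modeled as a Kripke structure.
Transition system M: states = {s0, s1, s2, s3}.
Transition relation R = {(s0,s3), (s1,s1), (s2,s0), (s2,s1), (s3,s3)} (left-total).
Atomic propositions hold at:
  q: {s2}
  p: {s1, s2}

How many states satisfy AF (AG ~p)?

Sat(~p) = {s0, s3}
AG ~p: greatest fixpoint, start Z0 = {s0, s3}, keep only states in Sat with every successor in Z. Already a fixed point.
Sat(AG ~p) = {s0, s3}
AF (AG ~p): least fixpoint, start Z0 = {s0, s3}, add states with every successor in Z. Already a fixed point.
Sat(AF (AG ~p)) = {s0, s3}
|Sat(AF (AG ~p))| = |{s0, s3}| = 2.

2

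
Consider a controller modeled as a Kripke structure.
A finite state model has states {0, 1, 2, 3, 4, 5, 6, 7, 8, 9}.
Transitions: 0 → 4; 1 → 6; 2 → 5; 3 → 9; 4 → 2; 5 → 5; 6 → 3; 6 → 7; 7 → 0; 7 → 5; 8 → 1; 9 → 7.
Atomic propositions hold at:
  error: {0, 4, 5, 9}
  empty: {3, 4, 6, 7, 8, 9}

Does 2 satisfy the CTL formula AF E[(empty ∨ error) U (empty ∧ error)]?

No

Sat(empty ∨ error) = {0, 3, 4, 5, 6, 7, 8, 9}
Sat(empty ∧ error) = {4, 9}
E[(empty ∨ error) U (empty ∧ error)]: least fixpoint, start Z0 = Sat((empty ∧ error)) = {4, 9}, add states in Sat(empty ∨ error) with some successor in Z. Z1 = {0, 3, 4, 9}; Z2 = {0, 3, 4, 6, 7, 9}; fixed.
Sat(E[(empty ∨ error) U (empty ∧ error)]) = {0, 3, 4, 6, 7, 9}
AF E[(empty ∨ error) U (empty ∧ error)]: least fixpoint, start Z0 = {0, 3, 4, 6, 7, 9}, add states with every successor in Z. Z1 = {0, 1, 3, 4, 6, 7, 9}; Z2 = {0, 1, 3, 4, 6, 7, 8, 9}; fixed.
Sat(AF E[(empty ∨ error) U (empty ∧ error)]) = {0, 1, 3, 4, 6, 7, 8, 9}
2 ∉ Sat(AF E[(empty ∨ error) U (empty ∧ error)]) = {0, 1, 3, 4, 6, 7, 8, 9}, so the formula does not hold at 2.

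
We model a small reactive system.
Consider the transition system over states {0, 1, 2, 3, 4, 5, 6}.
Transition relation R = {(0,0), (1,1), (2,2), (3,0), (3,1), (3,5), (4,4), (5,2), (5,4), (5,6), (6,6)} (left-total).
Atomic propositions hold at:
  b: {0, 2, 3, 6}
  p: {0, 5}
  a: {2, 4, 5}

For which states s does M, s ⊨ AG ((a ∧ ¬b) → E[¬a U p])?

Sat(¬b) = {1, 4, 5}
Sat(a ∧ ¬b) = {4, 5}
Sat(¬a) = {0, 1, 3, 6}
E[¬a U p]: least fixpoint, start Z0 = Sat(p) = {0, 5}, add states in Sat(¬a) with some successor in Z. Z1 = {0, 3, 5}; fixed.
Sat(E[¬a U p]) = {0, 3, 5}
Sat((a ∧ ¬b) → E[¬a U p]) = {0, 1, 2, 3, 5, 6}
AG ((a ∧ ¬b) → E[¬a U p]): greatest fixpoint, start Z0 = {0, 1, 2, 3, 5, 6}, keep only states in Sat with every successor in Z. Z1 = {0, 1, 2, 3, 6}; Z2 = {0, 1, 2, 6}; fixed.
Sat(AG ((a ∧ ¬b) → E[¬a U p])) = {0, 1, 2, 6}

{0, 1, 2, 6}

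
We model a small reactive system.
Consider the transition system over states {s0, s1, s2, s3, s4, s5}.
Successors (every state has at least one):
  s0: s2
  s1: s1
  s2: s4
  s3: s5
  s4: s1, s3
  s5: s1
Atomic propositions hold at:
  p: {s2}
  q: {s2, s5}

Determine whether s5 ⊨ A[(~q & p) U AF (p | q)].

Sat(~q) = {s0, s1, s3, s4}
Sat(~q & p) = ∅
Sat(p | q) = {s2, s5}
AF (p | q): least fixpoint, start Z0 = {s2, s5}, add states with every successor in Z. Z1 = {s0, s2, s3, s5}; fixed.
Sat(AF (p | q)) = {s0, s2, s3, s5}
A[(~q & p) U AF (p | q)]: least fixpoint, start Z0 = Sat(AF (p | q)) = {s0, s2, s3, s5}, add states in Sat(~q & p) with every successor in Z. Already a fixed point.
Sat(A[(~q & p) U AF (p | q)]) = {s0, s2, s3, s5}
s5 ∈ Sat(A[(~q & p) U AF (p | q)]) = {s0, s2, s3, s5}, so the formula holds at s5.

Yes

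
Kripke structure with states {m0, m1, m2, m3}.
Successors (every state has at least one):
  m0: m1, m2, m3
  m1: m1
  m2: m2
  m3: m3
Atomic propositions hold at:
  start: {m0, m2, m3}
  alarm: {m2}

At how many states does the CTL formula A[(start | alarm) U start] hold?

3

Sat(start | alarm) = {m0, m2, m3}
A[(start | alarm) U start]: least fixpoint, start Z0 = Sat(start) = {m0, m2, m3}, add states in Sat(start | alarm) with every successor in Z. Already a fixed point.
Sat(A[(start | alarm) U start]) = {m0, m2, m3}
|Sat(A[(start | alarm) U start])| = |{m0, m2, m3}| = 3.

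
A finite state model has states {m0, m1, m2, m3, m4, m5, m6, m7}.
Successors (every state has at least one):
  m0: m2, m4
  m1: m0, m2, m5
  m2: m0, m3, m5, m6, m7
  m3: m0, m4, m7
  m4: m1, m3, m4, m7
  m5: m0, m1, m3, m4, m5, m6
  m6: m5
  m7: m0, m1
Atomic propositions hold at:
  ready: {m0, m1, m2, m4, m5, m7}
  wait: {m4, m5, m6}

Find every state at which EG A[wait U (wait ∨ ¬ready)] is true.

Sat(¬ready) = {m3, m6}
Sat(wait ∨ ¬ready) = {m3, m4, m5, m6}
A[wait U (wait ∨ ¬ready)]: least fixpoint, start Z0 = Sat((wait ∨ ¬ready)) = {m3, m4, m5, m6}, add states in Sat(wait) with every successor in Z. Already a fixed point.
Sat(A[wait U (wait ∨ ¬ready)]) = {m3, m4, m5, m6}
EG A[wait U (wait ∨ ¬ready)]: greatest fixpoint, start Z0 = {m3, m4, m5, m6}, keep only states in Sat with some successor in Z. Already a fixed point.
Sat(EG A[wait U (wait ∨ ¬ready)]) = {m3, m4, m5, m6}

{m3, m4, m5, m6}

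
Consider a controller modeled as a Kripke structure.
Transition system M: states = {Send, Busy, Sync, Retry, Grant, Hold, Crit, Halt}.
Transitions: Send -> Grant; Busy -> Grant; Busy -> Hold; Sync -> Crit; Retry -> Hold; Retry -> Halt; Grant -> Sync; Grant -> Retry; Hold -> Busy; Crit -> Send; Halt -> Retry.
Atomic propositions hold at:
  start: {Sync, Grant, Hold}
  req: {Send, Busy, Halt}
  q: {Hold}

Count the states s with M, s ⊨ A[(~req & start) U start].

3

Sat(~req) = {Sync, Retry, Grant, Hold, Crit}
Sat(~req & start) = {Sync, Grant, Hold}
A[(~req & start) U start]: least fixpoint, start Z0 = Sat(start) = {Sync, Grant, Hold}, add states in Sat(~req & start) with every successor in Z. Already a fixed point.
Sat(A[(~req & start) U start]) = {Sync, Grant, Hold}
|Sat(A[(~req & start) U start])| = |{Sync, Grant, Hold}| = 3.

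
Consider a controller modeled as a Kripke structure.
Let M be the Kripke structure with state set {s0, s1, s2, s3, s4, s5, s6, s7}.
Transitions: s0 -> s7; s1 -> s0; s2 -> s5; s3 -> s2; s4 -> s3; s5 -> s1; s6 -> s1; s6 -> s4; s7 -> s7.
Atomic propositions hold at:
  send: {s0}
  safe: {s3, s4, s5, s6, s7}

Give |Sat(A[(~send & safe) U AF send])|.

Sat(~send) = {s1, s2, s3, s4, s5, s6, s7}
Sat(~send & safe) = {s3, s4, s5, s6, s7}
AF send: least fixpoint, start Z0 = {s0}, add states with every successor in Z. Z1 = {s0, s1}; Z2 = {s0, s1, s5}; Z3 = {s0, s1, s2, s5}; Z4 = {s0, s1, s2, s3, s5}; Z5 = {s0, s1, s2, s3, s4, s5}; Z6 = {s0, s1, s2, s3, s4, s5, s6}; fixed.
Sat(AF send) = {s0, s1, s2, s3, s4, s5, s6}
A[(~send & safe) U AF send]: least fixpoint, start Z0 = Sat(AF send) = {s0, s1, s2, s3, s4, s5, s6}, add states in Sat(~send & safe) with every successor in Z. Already a fixed point.
Sat(A[(~send & safe) U AF send]) = {s0, s1, s2, s3, s4, s5, s6}
|Sat(A[(~send & safe) U AF send])| = |{s0, s1, s2, s3, s4, s5, s6}| = 7.

7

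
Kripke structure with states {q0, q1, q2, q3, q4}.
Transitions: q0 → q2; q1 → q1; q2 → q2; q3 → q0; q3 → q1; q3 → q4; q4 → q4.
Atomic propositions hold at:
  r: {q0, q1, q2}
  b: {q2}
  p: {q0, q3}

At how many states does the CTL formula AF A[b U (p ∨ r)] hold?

Sat(p ∨ r) = {q0, q1, q2, q3}
A[b U (p ∨ r)]: least fixpoint, start Z0 = Sat((p ∨ r)) = {q0, q1, q2, q3}, add states in Sat(b) with every successor in Z. Already a fixed point.
Sat(A[b U (p ∨ r)]) = {q0, q1, q2, q3}
AF A[b U (p ∨ r)]: least fixpoint, start Z0 = {q0, q1, q2, q3}, add states with every successor in Z. Already a fixed point.
Sat(AF A[b U (p ∨ r)]) = {q0, q1, q2, q3}
|Sat(AF A[b U (p ∨ r)])| = |{q0, q1, q2, q3}| = 4.

4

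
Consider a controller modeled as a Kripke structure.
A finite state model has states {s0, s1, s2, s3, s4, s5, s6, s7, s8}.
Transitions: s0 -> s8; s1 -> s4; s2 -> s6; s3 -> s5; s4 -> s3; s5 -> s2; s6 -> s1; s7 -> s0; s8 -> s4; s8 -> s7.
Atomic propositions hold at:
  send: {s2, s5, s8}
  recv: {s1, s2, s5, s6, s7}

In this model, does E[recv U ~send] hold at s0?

Yes

Sat(~send) = {s0, s1, s3, s4, s6, s7}
E[recv U ~send]: least fixpoint, start Z0 = Sat(~send) = {s0, s1, s3, s4, s6, s7}, add states in Sat(recv) with some successor in Z. Z1 = {s0, s1, s2, s3, s4, s6, s7}; Z2 = {s0, s1, s2, s3, s4, s5, s6, s7}; fixed.
Sat(E[recv U ~send]) = {s0, s1, s2, s3, s4, s5, s6, s7}
s0 ∈ Sat(E[recv U ~send]) = {s0, s1, s2, s3, s4, s5, s6, s7}, so the formula holds at s0.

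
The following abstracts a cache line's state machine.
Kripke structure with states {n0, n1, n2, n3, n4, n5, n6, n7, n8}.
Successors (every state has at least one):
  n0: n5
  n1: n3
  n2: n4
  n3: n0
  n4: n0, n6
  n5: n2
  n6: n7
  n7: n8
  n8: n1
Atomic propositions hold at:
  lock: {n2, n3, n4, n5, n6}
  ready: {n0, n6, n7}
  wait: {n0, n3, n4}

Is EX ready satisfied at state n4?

Sat(EX ready) = {s : some successor in {n0, n6, n7}} = {n3, n4, n6}
n4 ∈ Sat(EX ready) = {n3, n4, n6}, so the formula holds at n4.

Yes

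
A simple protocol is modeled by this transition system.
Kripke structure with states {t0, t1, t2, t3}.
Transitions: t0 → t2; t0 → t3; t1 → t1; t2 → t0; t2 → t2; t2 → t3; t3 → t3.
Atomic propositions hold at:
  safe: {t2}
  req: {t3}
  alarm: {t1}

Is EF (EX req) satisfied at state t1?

Sat(EX req) = {s : some successor in {t3}} = {t0, t2, t3}
EF (EX req): least fixpoint, start Z0 = {t0, t2, t3}, add states with some successor in Z. Already a fixed point.
Sat(EF (EX req)) = {t0, t2, t3}
t1 ∉ Sat(EF (EX req)) = {t0, t2, t3}, so the formula does not hold at t1.

No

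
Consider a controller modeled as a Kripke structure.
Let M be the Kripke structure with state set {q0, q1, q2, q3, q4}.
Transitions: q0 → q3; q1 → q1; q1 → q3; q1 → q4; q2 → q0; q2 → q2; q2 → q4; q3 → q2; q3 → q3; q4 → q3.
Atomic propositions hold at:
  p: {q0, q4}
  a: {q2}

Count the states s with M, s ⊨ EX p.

2

Sat(EX p) = {s : some successor in {q0, q4}} = {q1, q2}
|Sat(EX p)| = |{q1, q2}| = 2.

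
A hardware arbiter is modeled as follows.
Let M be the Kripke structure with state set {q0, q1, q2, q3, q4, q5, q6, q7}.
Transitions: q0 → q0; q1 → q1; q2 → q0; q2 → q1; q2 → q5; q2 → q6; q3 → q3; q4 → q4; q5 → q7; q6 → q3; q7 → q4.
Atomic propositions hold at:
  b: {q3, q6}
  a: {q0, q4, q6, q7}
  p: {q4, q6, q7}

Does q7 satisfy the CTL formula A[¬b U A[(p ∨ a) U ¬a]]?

Sat(¬b) = {q0, q1, q2, q4, q5, q7}
Sat(p ∨ a) = {q0, q4, q6, q7}
Sat(¬a) = {q1, q2, q3, q5}
A[(p ∨ a) U ¬a]: least fixpoint, start Z0 = Sat(¬a) = {q1, q2, q3, q5}, add states in Sat(p ∨ a) with every successor in Z. Z1 = {q1, q2, q3, q5, q6}; fixed.
Sat(A[(p ∨ a) U ¬a]) = {q1, q2, q3, q5, q6}
A[¬b U A[(p ∨ a) U ¬a]]: least fixpoint, start Z0 = Sat(A[(p ∨ a) U ¬a]) = {q1, q2, q3, q5, q6}, add states in Sat(¬b) with every successor in Z. Already a fixed point.
Sat(A[¬b U A[(p ∨ a) U ¬a]]) = {q1, q2, q3, q5, q6}
q7 ∉ Sat(A[¬b U A[(p ∨ a) U ¬a]]) = {q1, q2, q3, q5, q6}, so the formula does not hold at q7.

No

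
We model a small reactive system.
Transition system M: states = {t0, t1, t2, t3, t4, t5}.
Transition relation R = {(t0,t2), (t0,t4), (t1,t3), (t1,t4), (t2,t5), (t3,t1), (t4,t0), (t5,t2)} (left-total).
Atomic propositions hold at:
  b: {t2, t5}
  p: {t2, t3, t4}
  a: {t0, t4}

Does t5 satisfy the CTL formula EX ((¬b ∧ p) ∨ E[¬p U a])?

No

Sat(¬b) = {t0, t1, t3, t4}
Sat(¬b ∧ p) = {t3, t4}
Sat(¬p) = {t0, t1, t5}
E[¬p U a]: least fixpoint, start Z0 = Sat(a) = {t0, t4}, add states in Sat(¬p) with some successor in Z. Z1 = {t0, t1, t4}; fixed.
Sat(E[¬p U a]) = {t0, t1, t4}
Sat((¬b ∧ p) ∨ E[¬p U a]) = {t0, t1, t3, t4}
Sat(EX ((¬b ∧ p) ∨ E[¬p U a])) = {s : some successor in {t0, t1, t3, t4}} = {t0, t1, t3, t4}
t5 ∉ Sat(EX ((¬b ∧ p) ∨ E[¬p U a])) = {t0, t1, t3, t4}, so the formula does not hold at t5.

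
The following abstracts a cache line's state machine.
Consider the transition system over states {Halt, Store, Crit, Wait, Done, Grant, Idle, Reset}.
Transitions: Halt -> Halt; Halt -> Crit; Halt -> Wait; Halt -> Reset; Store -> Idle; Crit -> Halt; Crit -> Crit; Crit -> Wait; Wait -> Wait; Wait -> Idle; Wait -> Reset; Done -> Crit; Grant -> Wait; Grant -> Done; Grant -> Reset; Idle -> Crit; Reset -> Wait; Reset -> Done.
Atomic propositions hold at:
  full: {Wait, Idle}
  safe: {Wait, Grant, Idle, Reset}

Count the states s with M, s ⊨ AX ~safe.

2

Sat(~safe) = {Halt, Store, Crit, Done}
Sat(AX ~safe) = {s : every successor in {Halt, Store, Crit, Done}} = {Done, Idle}
|Sat(AX ~safe)| = |{Done, Idle}| = 2.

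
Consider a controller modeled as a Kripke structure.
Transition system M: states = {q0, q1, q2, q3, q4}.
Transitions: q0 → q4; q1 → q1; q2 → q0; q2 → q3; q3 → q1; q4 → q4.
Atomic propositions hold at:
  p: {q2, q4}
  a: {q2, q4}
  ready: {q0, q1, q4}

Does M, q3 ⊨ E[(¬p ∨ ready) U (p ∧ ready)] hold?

No

Sat(¬p) = {q0, q1, q3}
Sat(¬p ∨ ready) = {q0, q1, q3, q4}
Sat(p ∧ ready) = {q4}
E[(¬p ∨ ready) U (p ∧ ready)]: least fixpoint, start Z0 = Sat((p ∧ ready)) = {q4}, add states in Sat(¬p ∨ ready) with some successor in Z. Z1 = {q0, q4}; fixed.
Sat(E[(¬p ∨ ready) U (p ∧ ready)]) = {q0, q4}
q3 ∉ Sat(E[(¬p ∨ ready) U (p ∧ ready)]) = {q0, q4}, so the formula does not hold at q3.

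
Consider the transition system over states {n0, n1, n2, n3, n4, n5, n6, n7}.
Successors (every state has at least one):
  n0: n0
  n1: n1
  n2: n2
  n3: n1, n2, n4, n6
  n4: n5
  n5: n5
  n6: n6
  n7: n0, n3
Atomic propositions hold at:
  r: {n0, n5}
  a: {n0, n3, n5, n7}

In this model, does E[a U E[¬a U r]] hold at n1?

No

Sat(¬a) = {n1, n2, n4, n6}
E[¬a U r]: least fixpoint, start Z0 = Sat(r) = {n0, n5}, add states in Sat(¬a) with some successor in Z. Z1 = {n0, n4, n5}; fixed.
Sat(E[¬a U r]) = {n0, n4, n5}
E[a U E[¬a U r]]: least fixpoint, start Z0 = Sat(E[¬a U r]) = {n0, n4, n5}, add states in Sat(a) with some successor in Z. Z1 = {n0, n3, n4, n5, n7}; fixed.
Sat(E[a U E[¬a U r]]) = {n0, n3, n4, n5, n7}
n1 ∉ Sat(E[a U E[¬a U r]]) = {n0, n3, n4, n5, n7}, so the formula does not hold at n1.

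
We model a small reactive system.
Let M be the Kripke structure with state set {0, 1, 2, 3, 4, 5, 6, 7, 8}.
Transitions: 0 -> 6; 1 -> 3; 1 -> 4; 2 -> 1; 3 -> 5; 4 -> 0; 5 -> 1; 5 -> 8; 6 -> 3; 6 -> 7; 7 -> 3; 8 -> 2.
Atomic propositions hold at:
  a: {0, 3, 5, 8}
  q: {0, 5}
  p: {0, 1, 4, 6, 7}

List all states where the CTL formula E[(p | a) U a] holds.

{0, 1, 3, 4, 5, 6, 7, 8}

Sat(p | a) = {0, 1, 3, 4, 5, 6, 7, 8}
E[(p | a) U a]: least fixpoint, start Z0 = Sat(a) = {0, 3, 5, 8}, add states in Sat(p | a) with some successor in Z. Z1 = {0, 1, 3, 4, 5, 6, 7, 8}; fixed.
Sat(E[(p | a) U a]) = {0, 1, 3, 4, 5, 6, 7, 8}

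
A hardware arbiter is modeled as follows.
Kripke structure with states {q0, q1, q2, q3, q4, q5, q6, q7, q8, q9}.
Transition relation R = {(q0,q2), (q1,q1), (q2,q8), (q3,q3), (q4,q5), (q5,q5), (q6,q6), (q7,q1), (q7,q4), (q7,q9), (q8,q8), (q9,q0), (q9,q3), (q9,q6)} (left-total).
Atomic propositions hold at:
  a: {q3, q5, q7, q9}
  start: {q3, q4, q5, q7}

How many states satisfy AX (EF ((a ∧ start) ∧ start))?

Sat(a ∧ start) = {q3, q5, q7}
Sat((a ∧ start) ∧ start) = {q3, q5, q7}
EF ((a ∧ start) ∧ start): least fixpoint, start Z0 = {q3, q5, q7}, add states with some successor in Z. Z1 = {q3, q4, q5, q7, q9}; fixed.
Sat(EF ((a ∧ start) ∧ start)) = {q3, q4, q5, q7, q9}
Sat(AX (EF ((a ∧ start) ∧ start))) = {s : every successor in {q3, q4, q5, q7, q9}} = {q3, q4, q5}
|Sat(AX (EF ((a ∧ start) ∧ start)))| = |{q3, q4, q5}| = 3.

3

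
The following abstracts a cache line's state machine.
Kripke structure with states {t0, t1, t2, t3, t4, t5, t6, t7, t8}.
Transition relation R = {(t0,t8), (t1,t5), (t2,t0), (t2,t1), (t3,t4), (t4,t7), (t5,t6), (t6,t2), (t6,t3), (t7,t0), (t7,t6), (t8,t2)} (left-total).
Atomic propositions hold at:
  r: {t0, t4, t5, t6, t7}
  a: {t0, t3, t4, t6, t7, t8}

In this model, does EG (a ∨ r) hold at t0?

Sat(a ∨ r) = {t0, t3, t4, t5, t6, t7, t8}
EG (a ∨ r): greatest fixpoint, start Z0 = {t0, t3, t4, t5, t6, t7, t8}, keep only states in Sat with some successor in Z. Z1 = {t0, t3, t4, t5, t6, t7}; Z2 = {t3, t4, t5, t6, t7}; fixed.
Sat(EG (a ∨ r)) = {t3, t4, t5, t6, t7}
t0 ∉ Sat(EG (a ∨ r)) = {t3, t4, t5, t6, t7}, so the formula does not hold at t0.

No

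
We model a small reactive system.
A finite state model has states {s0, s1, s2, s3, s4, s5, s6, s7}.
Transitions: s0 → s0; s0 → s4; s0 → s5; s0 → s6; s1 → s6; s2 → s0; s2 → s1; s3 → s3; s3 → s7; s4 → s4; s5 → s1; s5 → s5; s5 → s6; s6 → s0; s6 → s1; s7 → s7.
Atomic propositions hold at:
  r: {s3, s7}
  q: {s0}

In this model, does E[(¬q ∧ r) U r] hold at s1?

Sat(¬q) = {s1, s2, s3, s4, s5, s6, s7}
Sat(¬q ∧ r) = {s3, s7}
E[(¬q ∧ r) U r]: least fixpoint, start Z0 = Sat(r) = {s3, s7}, add states in Sat(¬q ∧ r) with some successor in Z. Already a fixed point.
Sat(E[(¬q ∧ r) U r]) = {s3, s7}
s1 ∉ Sat(E[(¬q ∧ r) U r]) = {s3, s7}, so the formula does not hold at s1.

No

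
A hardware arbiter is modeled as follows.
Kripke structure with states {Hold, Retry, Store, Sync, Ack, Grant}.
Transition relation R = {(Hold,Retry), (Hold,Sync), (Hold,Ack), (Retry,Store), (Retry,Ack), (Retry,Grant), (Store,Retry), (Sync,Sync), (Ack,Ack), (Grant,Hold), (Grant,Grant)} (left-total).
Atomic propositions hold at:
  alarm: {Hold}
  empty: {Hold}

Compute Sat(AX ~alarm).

Sat(~alarm) = {Retry, Store, Sync, Ack, Grant}
Sat(AX ~alarm) = {s : every successor in {Retry, Store, Sync, Ack, Grant}} = {Hold, Retry, Store, Sync, Ack}

{Hold, Retry, Store, Sync, Ack}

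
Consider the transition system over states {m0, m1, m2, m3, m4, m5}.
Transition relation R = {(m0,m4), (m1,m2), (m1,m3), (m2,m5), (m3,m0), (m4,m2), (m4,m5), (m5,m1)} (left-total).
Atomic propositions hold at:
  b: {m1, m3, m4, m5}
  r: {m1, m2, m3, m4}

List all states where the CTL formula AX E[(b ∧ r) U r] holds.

{m0, m1, m5}

Sat(b ∧ r) = {m1, m3, m4}
E[(b ∧ r) U r]: least fixpoint, start Z0 = Sat(r) = {m1, m2, m3, m4}, add states in Sat(b ∧ r) with some successor in Z. Already a fixed point.
Sat(E[(b ∧ r) U r]) = {m1, m2, m3, m4}
Sat(AX E[(b ∧ r) U r]) = {s : every successor in {m1, m2, m3, m4}} = {m0, m1, m5}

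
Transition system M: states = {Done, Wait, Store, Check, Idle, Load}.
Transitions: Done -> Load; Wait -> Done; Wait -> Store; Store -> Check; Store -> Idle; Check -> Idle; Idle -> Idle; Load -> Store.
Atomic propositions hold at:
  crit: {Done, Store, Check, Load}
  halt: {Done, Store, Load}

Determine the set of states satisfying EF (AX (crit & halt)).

Sat(crit & halt) = {Done, Store, Load}
Sat(AX (crit & halt)) = {s : every successor in {Done, Store, Load}} = {Done, Wait, Load}
EF (AX (crit & halt)): least fixpoint, start Z0 = {Done, Wait, Load}, add states with some successor in Z. Already a fixed point.
Sat(EF (AX (crit & halt))) = {Done, Wait, Load}

{Done, Wait, Load}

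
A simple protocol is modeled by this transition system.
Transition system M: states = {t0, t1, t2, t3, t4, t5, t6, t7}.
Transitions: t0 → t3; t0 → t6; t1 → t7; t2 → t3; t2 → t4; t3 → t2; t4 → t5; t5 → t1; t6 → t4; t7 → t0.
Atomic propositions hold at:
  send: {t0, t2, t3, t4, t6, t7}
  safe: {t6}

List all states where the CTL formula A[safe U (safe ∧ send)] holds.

{t6}

Sat(safe ∧ send) = {t6}
A[safe U (safe ∧ send)]: least fixpoint, start Z0 = Sat((safe ∧ send)) = {t6}, add states in Sat(safe) with every successor in Z. Already a fixed point.
Sat(A[safe U (safe ∧ send)]) = {t6}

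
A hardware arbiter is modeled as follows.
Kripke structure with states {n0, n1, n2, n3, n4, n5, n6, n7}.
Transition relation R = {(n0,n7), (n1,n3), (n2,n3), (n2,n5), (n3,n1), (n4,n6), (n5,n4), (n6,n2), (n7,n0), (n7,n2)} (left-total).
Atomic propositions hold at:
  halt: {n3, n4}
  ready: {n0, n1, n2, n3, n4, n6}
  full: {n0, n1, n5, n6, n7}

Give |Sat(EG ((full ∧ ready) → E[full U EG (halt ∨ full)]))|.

Sat(full ∧ ready) = {n0, n1, n6}
Sat(halt ∨ full) = {n0, n1, n3, n4, n5, n6, n7}
EG (halt ∨ full): greatest fixpoint, start Z0 = {n0, n1, n3, n4, n5, n6, n7}, keep only states in Sat with some successor in Z. Z1 = {n0, n1, n3, n4, n5, n7}; Z2 = {n0, n1, n3, n5, n7}; Z3 = {n0, n1, n3, n7}; fixed.
Sat(EG (halt ∨ full)) = {n0, n1, n3, n7}
E[full U EG (halt ∨ full)]: least fixpoint, start Z0 = Sat(EG (halt ∨ full)) = {n0, n1, n3, n7}, add states in Sat(full) with some successor in Z. Already a fixed point.
Sat(E[full U EG (halt ∨ full)]) = {n0, n1, n3, n7}
Sat((full ∧ ready) → E[full U EG (halt ∨ full)]) = {n0, n1, n2, n3, n4, n5, n7}
EG ((full ∧ ready) → E[full U EG (halt ∨ full)]): greatest fixpoint, start Z0 = {n0, n1, n2, n3, n4, n5, n7}, keep only states in Sat with some successor in Z. Z1 = {n0, n1, n2, n3, n5, n7}; Z2 = {n0, n1, n2, n3, n7}; fixed.
Sat(EG ((full ∧ ready) → E[full U EG (halt ∨ full)])) = {n0, n1, n2, n3, n7}
|Sat(EG ((full ∧ ready) → E[full U EG (halt ∨ full)]))| = |{n0, n1, n2, n3, n7}| = 5.

5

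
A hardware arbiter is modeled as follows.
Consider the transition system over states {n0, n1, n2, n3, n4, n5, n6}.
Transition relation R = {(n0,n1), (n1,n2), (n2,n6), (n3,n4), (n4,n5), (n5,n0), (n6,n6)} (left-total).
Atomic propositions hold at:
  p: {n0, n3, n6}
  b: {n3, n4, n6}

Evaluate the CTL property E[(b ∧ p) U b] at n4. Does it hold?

Yes

Sat(b ∧ p) = {n3, n6}
E[(b ∧ p) U b]: least fixpoint, start Z0 = Sat(b) = {n3, n4, n6}, add states in Sat(b ∧ p) with some successor in Z. Already a fixed point.
Sat(E[(b ∧ p) U b]) = {n3, n4, n6}
n4 ∈ Sat(E[(b ∧ p) U b]) = {n3, n4, n6}, so the formula holds at n4.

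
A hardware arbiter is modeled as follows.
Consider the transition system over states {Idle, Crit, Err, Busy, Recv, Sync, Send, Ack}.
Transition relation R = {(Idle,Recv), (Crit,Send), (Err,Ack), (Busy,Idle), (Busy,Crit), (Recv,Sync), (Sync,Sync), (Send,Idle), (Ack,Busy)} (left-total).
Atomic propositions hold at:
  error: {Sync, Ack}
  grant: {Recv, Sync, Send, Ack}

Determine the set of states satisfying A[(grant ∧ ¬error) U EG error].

{Recv, Sync}

Sat(¬error) = {Idle, Crit, Err, Busy, Recv, Send}
Sat(grant ∧ ¬error) = {Recv, Send}
EG error: greatest fixpoint, start Z0 = {Sync, Ack}, keep only states in Sat with some successor in Z. Z1 = {Sync}; fixed.
Sat(EG error) = {Sync}
A[(grant ∧ ¬error) U EG error]: least fixpoint, start Z0 = Sat(EG error) = {Sync}, add states in Sat(grant ∧ ¬error) with every successor in Z. Z1 = {Recv, Sync}; fixed.
Sat(A[(grant ∧ ¬error) U EG error]) = {Recv, Sync}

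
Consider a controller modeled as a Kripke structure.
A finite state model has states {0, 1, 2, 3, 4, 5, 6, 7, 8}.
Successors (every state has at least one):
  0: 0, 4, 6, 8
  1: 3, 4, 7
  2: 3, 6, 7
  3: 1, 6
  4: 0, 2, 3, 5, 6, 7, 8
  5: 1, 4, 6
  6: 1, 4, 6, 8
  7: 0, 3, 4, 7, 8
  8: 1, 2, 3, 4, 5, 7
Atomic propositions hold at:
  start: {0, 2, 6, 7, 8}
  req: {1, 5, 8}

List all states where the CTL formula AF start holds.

AF start: least fixpoint, start Z0 = {0, 2, 6, 7, 8}, add states with every successor in Z. Already a fixed point.
Sat(AF start) = {0, 2, 6, 7, 8}

{0, 2, 6, 7, 8}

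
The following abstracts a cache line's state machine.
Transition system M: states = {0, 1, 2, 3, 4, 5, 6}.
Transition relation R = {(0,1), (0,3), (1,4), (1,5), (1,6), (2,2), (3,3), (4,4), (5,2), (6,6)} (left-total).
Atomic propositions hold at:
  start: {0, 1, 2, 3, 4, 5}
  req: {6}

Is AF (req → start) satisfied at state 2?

Sat(req → start) = {0, 1, 2, 3, 4, 5}
AF (req → start): least fixpoint, start Z0 = {0, 1, 2, 3, 4, 5}, add states with every successor in Z. Already a fixed point.
Sat(AF (req → start)) = {0, 1, 2, 3, 4, 5}
2 ∈ Sat(AF (req → start)) = {0, 1, 2, 3, 4, 5}, so the formula holds at 2.

Yes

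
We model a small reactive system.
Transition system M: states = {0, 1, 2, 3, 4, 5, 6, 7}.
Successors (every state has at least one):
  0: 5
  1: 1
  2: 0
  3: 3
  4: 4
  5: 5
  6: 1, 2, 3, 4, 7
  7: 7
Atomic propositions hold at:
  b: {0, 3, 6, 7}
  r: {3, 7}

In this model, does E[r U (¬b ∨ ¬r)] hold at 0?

Sat(¬b) = {1, 2, 4, 5}
Sat(¬r) = {0, 1, 2, 4, 5, 6}
Sat(¬b ∨ ¬r) = {0, 1, 2, 4, 5, 6}
E[r U (¬b ∨ ¬r)]: least fixpoint, start Z0 = Sat((¬b ∨ ¬r)) = {0, 1, 2, 4, 5, 6}, add states in Sat(r) with some successor in Z. Already a fixed point.
Sat(E[r U (¬b ∨ ¬r)]) = {0, 1, 2, 4, 5, 6}
0 ∈ Sat(E[r U (¬b ∨ ¬r)]) = {0, 1, 2, 4, 5, 6}, so the formula holds at 0.

Yes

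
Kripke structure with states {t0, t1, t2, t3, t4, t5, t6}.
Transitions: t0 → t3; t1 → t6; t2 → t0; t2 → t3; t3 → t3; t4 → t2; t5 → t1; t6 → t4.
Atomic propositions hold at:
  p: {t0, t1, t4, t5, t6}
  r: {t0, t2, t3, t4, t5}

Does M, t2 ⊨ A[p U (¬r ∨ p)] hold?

No

Sat(¬r) = {t1, t6}
Sat(¬r ∨ p) = {t0, t1, t4, t5, t6}
A[p U (¬r ∨ p)]: least fixpoint, start Z0 = Sat((¬r ∨ p)) = {t0, t1, t4, t5, t6}, add states in Sat(p) with every successor in Z. Already a fixed point.
Sat(A[p U (¬r ∨ p)]) = {t0, t1, t4, t5, t6}
t2 ∉ Sat(A[p U (¬r ∨ p)]) = {t0, t1, t4, t5, t6}, so the formula does not hold at t2.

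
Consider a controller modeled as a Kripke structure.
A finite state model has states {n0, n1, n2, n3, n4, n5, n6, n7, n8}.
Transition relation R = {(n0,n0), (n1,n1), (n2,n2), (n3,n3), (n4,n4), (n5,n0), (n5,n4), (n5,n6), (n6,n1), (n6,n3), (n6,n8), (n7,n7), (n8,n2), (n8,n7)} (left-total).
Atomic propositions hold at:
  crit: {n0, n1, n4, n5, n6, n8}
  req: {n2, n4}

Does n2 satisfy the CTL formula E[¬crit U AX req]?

Sat(¬crit) = {n2, n3, n7}
Sat(AX req) = {s : every successor in {n2, n4}} = {n2, n4}
E[¬crit U AX req]: least fixpoint, start Z0 = Sat(AX req) = {n2, n4}, add states in Sat(¬crit) with some successor in Z. Already a fixed point.
Sat(E[¬crit U AX req]) = {n2, n4}
n2 ∈ Sat(E[¬crit U AX req]) = {n2, n4}, so the formula holds at n2.

Yes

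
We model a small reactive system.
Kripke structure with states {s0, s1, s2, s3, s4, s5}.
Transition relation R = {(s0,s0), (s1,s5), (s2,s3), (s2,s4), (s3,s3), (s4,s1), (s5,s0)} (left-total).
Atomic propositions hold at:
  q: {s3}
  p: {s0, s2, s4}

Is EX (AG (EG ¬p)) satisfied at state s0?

Sat(¬p) = {s1, s3, s5}
EG ¬p: greatest fixpoint, start Z0 = {s1, s3, s5}, keep only states in Sat with some successor in Z. Z1 = {s1, s3}; Z2 = {s3}; fixed.
Sat(EG ¬p) = {s3}
AG (EG ¬p): greatest fixpoint, start Z0 = {s3}, keep only states in Sat with every successor in Z. Already a fixed point.
Sat(AG (EG ¬p)) = {s3}
Sat(EX (AG (EG ¬p))) = {s : some successor in {s3}} = {s2, s3}
s0 ∉ Sat(EX (AG (EG ¬p))) = {s2, s3}, so the formula does not hold at s0.

No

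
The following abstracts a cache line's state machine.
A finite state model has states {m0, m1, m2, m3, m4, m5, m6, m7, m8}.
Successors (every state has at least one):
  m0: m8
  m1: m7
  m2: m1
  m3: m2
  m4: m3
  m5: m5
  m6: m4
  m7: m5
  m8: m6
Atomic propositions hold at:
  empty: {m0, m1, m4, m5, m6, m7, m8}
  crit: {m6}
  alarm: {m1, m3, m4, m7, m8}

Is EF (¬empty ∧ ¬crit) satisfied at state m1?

Sat(¬empty) = {m2, m3}
Sat(¬crit) = {m0, m1, m2, m3, m4, m5, m7, m8}
Sat(¬empty ∧ ¬crit) = {m2, m3}
EF (¬empty ∧ ¬crit): least fixpoint, start Z0 = {m2, m3}, add states with some successor in Z. Z1 = {m2, m3, m4}; Z2 = {m2, m3, m4, m6}; Z3 = {m2, m3, m4, m6, m8}; Z4 = {m0, m2, m3, m4, m6, m8}; fixed.
Sat(EF (¬empty ∧ ¬crit)) = {m0, m2, m3, m4, m6, m8}
m1 ∉ Sat(EF (¬empty ∧ ¬crit)) = {m0, m2, m3, m4, m6, m8}, so the formula does not hold at m1.

No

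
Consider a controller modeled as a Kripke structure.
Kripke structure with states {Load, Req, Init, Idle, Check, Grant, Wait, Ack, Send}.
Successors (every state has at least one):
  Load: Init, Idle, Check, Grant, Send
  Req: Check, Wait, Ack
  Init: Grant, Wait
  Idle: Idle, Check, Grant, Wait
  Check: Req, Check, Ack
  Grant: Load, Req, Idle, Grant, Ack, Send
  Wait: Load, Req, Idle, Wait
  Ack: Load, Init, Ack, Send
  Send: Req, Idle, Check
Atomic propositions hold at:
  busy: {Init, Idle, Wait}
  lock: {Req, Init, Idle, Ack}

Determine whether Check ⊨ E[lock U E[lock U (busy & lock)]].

Sat(busy & lock) = {Init, Idle}
E[lock U (busy & lock)]: least fixpoint, start Z0 = Sat((busy & lock)) = {Init, Idle}, add states in Sat(lock) with some successor in Z. Z1 = {Init, Idle, Ack}; Z2 = {Req, Init, Idle, Ack}; fixed.
Sat(E[lock U (busy & lock)]) = {Req, Init, Idle, Ack}
E[lock U E[lock U (busy & lock)]]: least fixpoint, start Z0 = Sat(E[lock U (busy & lock)]) = {Req, Init, Idle, Ack}, add states in Sat(lock) with some successor in Z. Already a fixed point.
Sat(E[lock U E[lock U (busy & lock)]]) = {Req, Init, Idle, Ack}
Check ∉ Sat(E[lock U E[lock U (busy & lock)]]) = {Req, Init, Idle, Ack}, so the formula does not hold at Check.

No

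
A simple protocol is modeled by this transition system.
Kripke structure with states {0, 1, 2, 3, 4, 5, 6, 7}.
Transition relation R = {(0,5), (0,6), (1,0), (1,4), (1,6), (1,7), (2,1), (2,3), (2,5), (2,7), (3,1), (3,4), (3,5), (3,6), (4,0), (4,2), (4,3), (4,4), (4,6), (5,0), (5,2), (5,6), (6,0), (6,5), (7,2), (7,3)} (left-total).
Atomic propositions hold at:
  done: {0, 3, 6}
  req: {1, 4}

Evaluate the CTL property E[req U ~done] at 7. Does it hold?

Sat(~done) = {1, 2, 4, 5, 7}
E[req U ~done]: least fixpoint, start Z0 = Sat(~done) = {1, 2, 4, 5, 7}, add states in Sat(req) with some successor in Z. Already a fixed point.
Sat(E[req U ~done]) = {1, 2, 4, 5, 7}
7 ∈ Sat(E[req U ~done]) = {1, 2, 4, 5, 7}, so the formula holds at 7.

Yes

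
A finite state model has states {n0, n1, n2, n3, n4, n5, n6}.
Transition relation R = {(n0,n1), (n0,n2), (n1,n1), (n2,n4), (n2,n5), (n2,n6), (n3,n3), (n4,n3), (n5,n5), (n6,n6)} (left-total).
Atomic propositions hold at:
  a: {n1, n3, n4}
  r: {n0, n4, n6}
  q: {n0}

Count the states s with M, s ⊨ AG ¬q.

Sat(¬q) = {n1, n2, n3, n4, n5, n6}
AG ¬q: greatest fixpoint, start Z0 = {n1, n2, n3, n4, n5, n6}, keep only states in Sat with every successor in Z. Already a fixed point.
Sat(AG ¬q) = {n1, n2, n3, n4, n5, n6}
|Sat(AG ¬q)| = |{n1, n2, n3, n4, n5, n6}| = 6.

6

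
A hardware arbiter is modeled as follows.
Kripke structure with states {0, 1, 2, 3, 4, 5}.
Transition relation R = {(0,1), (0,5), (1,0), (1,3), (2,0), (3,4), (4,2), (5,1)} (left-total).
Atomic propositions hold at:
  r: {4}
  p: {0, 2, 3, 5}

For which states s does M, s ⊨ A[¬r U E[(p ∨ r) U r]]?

{3, 4}

Sat(¬r) = {0, 1, 2, 3, 5}
Sat(p ∨ r) = {0, 2, 3, 4, 5}
E[(p ∨ r) U r]: least fixpoint, start Z0 = Sat(r) = {4}, add states in Sat(p ∨ r) with some successor in Z. Z1 = {3, 4}; fixed.
Sat(E[(p ∨ r) U r]) = {3, 4}
A[¬r U E[(p ∨ r) U r]]: least fixpoint, start Z0 = Sat(E[(p ∨ r) U r]) = {3, 4}, add states in Sat(¬r) with every successor in Z. Already a fixed point.
Sat(A[¬r U E[(p ∨ r) U r]]) = {3, 4}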